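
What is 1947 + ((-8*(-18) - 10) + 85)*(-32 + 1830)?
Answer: 395709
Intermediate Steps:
1947 + ((-8*(-18) - 10) + 85)*(-32 + 1830) = 1947 + ((144 - 10) + 85)*1798 = 1947 + (134 + 85)*1798 = 1947 + 219*1798 = 1947 + 393762 = 395709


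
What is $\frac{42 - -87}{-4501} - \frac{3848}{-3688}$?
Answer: $\frac{2105512}{2074961} \approx 1.0147$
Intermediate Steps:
$\frac{42 - -87}{-4501} - \frac{3848}{-3688} = \left(42 + 87\right) \left(- \frac{1}{4501}\right) - - \frac{481}{461} = 129 \left(- \frac{1}{4501}\right) + \frac{481}{461} = - \frac{129}{4501} + \frac{481}{461} = \frac{2105512}{2074961}$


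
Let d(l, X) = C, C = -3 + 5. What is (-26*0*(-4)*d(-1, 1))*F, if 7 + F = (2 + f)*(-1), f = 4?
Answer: 0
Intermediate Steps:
F = -13 (F = -7 + (2 + 4)*(-1) = -7 + 6*(-1) = -7 - 6 = -13)
C = 2
d(l, X) = 2
(-26*0*(-4)*d(-1, 1))*F = -26*0*(-4)*2*(-13) = -0*2*(-13) = -26*0*(-13) = 0*(-13) = 0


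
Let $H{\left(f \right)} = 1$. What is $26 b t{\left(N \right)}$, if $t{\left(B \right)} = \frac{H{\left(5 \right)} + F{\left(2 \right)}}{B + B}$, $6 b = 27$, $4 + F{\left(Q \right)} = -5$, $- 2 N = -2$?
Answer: $-468$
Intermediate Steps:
$N = 1$ ($N = \left(- \frac{1}{2}\right) \left(-2\right) = 1$)
$F{\left(Q \right)} = -9$ ($F{\left(Q \right)} = -4 - 5 = -9$)
$b = \frac{9}{2}$ ($b = \frac{1}{6} \cdot 27 = \frac{9}{2} \approx 4.5$)
$t{\left(B \right)} = - \frac{4}{B}$ ($t{\left(B \right)} = \frac{1 - 9}{B + B} = - \frac{8}{2 B} = - 8 \frac{1}{2 B} = - \frac{4}{B}$)
$26 b t{\left(N \right)} = 26 \cdot \frac{9}{2} \left(- \frac{4}{1}\right) = 117 \left(\left(-4\right) 1\right) = 117 \left(-4\right) = -468$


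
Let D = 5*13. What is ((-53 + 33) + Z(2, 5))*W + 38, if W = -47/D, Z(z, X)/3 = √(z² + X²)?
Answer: 682/13 - 141*√29/65 ≈ 40.780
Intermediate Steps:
Z(z, X) = 3*√(X² + z²) (Z(z, X) = 3*√(z² + X²) = 3*√(X² + z²))
D = 65
W = -47/65 ≈ -0.72308
((-53 + 33) + Z(2, 5))*W + 38 = ((-53 + 33) + 3*√(5² + 2²))*(-47/65) + 38 = (-20 + 3*√(25 + 4))*(-47/65) + 38 = (-20 + 3*√29)*(-47/65) + 38 = (188/13 - 141*√29/65) + 38 = 682/13 - 141*√29/65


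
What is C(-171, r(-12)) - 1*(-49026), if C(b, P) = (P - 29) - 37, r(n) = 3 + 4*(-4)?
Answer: 48947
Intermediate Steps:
r(n) = -13 (r(n) = 3 - 16 = -13)
C(b, P) = -66 + P (C(b, P) = (-29 + P) - 37 = -66 + P)
C(-171, r(-12)) - 1*(-49026) = (-66 - 13) - 1*(-49026) = -79 + 49026 = 48947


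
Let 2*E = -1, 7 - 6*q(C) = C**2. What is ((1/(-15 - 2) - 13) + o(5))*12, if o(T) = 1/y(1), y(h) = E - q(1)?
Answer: -2800/17 ≈ -164.71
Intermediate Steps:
q(C) = 7/6 - C**2/6
E = -1/2 (E = (1/2)*(-1) = -1/2 ≈ -0.50000)
y(h) = -3/2 (y(h) = -1/2 - (7/6 - 1/6*1**2) = -1/2 - (7/6 - 1/6*1) = -1/2 - (7/6 - 1/6) = -1/2 - 1*1 = -1/2 - 1 = -3/2)
o(T) = -2/3 (o(T) = 1/(-3/2) = -2/3)
((1/(-15 - 2) - 13) + o(5))*12 = ((1/(-15 - 2) - 13) - 2/3)*12 = ((1/(-17) - 13) - 2/3)*12 = ((-1/17 - 13) - 2/3)*12 = (-222/17 - 2/3)*12 = -700/51*12 = -2800/17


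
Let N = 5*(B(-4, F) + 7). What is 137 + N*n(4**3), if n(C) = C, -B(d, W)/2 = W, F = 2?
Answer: 1097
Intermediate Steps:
B(d, W) = -2*W
N = 15 (N = 5*(-2*2 + 7) = 5*(-4 + 7) = 5*3 = 15)
137 + N*n(4**3) = 137 + 15*4**3 = 137 + 15*64 = 137 + 960 = 1097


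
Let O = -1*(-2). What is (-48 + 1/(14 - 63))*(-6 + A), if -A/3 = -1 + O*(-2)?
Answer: -21177/49 ≈ -432.18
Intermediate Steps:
O = 2
A = 15 (A = -3*(-1 + 2*(-2)) = -3*(-1 - 4) = -3*(-5) = 15)
(-48 + 1/(14 - 63))*(-6 + A) = (-48 + 1/(14 - 63))*(-6 + 15) = (-48 + 1/(-49))*9 = (-48 - 1/49)*9 = -2353/49*9 = -21177/49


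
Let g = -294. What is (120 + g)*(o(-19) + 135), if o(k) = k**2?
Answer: -86304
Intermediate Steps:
(120 + g)*(o(-19) + 135) = (120 - 294)*((-19)**2 + 135) = -174*(361 + 135) = -174*496 = -86304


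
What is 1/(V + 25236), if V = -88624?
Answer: -1/63388 ≈ -1.5776e-5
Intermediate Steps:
1/(V + 25236) = 1/(-88624 + 25236) = 1/(-63388) = -1/63388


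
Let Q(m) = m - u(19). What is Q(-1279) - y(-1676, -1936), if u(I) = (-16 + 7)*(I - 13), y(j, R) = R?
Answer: 711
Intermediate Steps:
u(I) = 117 - 9*I (u(I) = -9*(-13 + I) = 117 - 9*I)
Q(m) = 54 + m (Q(m) = m - (117 - 9*19) = m - (117 - 171) = m - 1*(-54) = m + 54 = 54 + m)
Q(-1279) - y(-1676, -1936) = (54 - 1279) - 1*(-1936) = -1225 + 1936 = 711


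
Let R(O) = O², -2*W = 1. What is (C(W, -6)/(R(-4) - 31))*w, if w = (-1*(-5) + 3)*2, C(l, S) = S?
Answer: 32/5 ≈ 6.4000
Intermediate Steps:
W = -½ (W = -½*1 = -½ ≈ -0.50000)
w = 16 (w = (5 + 3)*2 = 8*2 = 16)
(C(W, -6)/(R(-4) - 31))*w = -6/((-4)² - 31)*16 = -6/(16 - 31)*16 = -6/(-15)*16 = -6*(-1/15)*16 = (⅖)*16 = 32/5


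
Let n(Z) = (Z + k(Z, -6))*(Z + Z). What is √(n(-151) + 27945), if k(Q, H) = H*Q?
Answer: I*√200065 ≈ 447.29*I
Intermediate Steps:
n(Z) = -10*Z² (n(Z) = (Z - 6*Z)*(Z + Z) = (-5*Z)*(2*Z) = -10*Z²)
√(n(-151) + 27945) = √(-10*(-151)² + 27945) = √(-10*22801 + 27945) = √(-228010 + 27945) = √(-200065) = I*√200065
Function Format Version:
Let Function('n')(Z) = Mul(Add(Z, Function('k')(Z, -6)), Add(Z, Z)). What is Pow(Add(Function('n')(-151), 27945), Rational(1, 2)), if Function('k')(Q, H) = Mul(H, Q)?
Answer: Mul(I, Pow(200065, Rational(1, 2))) ≈ Mul(447.29, I)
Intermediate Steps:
Function('n')(Z) = Mul(-10, Pow(Z, 2)) (Function('n')(Z) = Mul(Add(Z, Mul(-6, Z)), Add(Z, Z)) = Mul(Mul(-5, Z), Mul(2, Z)) = Mul(-10, Pow(Z, 2)))
Pow(Add(Function('n')(-151), 27945), Rational(1, 2)) = Pow(Add(Mul(-10, Pow(-151, 2)), 27945), Rational(1, 2)) = Pow(Add(Mul(-10, 22801), 27945), Rational(1, 2)) = Pow(Add(-228010, 27945), Rational(1, 2)) = Pow(-200065, Rational(1, 2)) = Mul(I, Pow(200065, Rational(1, 2)))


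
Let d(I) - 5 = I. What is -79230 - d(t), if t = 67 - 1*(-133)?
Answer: -79435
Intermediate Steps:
t = 200 (t = 67 + 133 = 200)
d(I) = 5 + I
-79230 - d(t) = -79230 - (5 + 200) = -79230 - 1*205 = -79230 - 205 = -79435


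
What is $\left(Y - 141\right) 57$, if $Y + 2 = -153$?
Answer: $-16872$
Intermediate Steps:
$Y = -155$ ($Y = -2 - 153 = -155$)
$\left(Y - 141\right) 57 = \left(-155 - 141\right) 57 = \left(-296\right) 57 = -16872$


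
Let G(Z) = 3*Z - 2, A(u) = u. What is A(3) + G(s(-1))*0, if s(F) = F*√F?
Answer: 3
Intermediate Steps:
s(F) = F^(3/2)
G(Z) = -2 + 3*Z
A(3) + G(s(-1))*0 = 3 + (-2 + 3*(-1)^(3/2))*0 = 3 + (-2 + 3*(-I))*0 = 3 + (-2 - 3*I)*0 = 3 + 0 = 3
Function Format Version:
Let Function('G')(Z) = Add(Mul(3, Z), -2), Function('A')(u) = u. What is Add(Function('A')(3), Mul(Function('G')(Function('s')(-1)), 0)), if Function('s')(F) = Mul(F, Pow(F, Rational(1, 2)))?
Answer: 3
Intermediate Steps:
Function('s')(F) = Pow(F, Rational(3, 2))
Function('G')(Z) = Add(-2, Mul(3, Z))
Add(Function('A')(3), Mul(Function('G')(Function('s')(-1)), 0)) = Add(3, Mul(Add(-2, Mul(3, Pow(-1, Rational(3, 2)))), 0)) = Add(3, Mul(Add(-2, Mul(3, Mul(-1, I))), 0)) = Add(3, Mul(Add(-2, Mul(-3, I)), 0)) = Add(3, 0) = 3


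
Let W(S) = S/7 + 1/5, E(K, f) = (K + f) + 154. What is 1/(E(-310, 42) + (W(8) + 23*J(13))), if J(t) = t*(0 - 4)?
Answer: -35/45803 ≈ -0.00076414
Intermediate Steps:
E(K, f) = 154 + K + f
J(t) = -4*t (J(t) = t*(-4) = -4*t)
W(S) = ⅕ + S/7 (W(S) = S*(⅐) + 1*(⅕) = S/7 + ⅕ = ⅕ + S/7)
1/(E(-310, 42) + (W(8) + 23*J(13))) = 1/((154 - 310 + 42) + ((⅕ + (⅐)*8) + 23*(-4*13))) = 1/(-114 + ((⅕ + 8/7) + 23*(-52))) = 1/(-114 + (47/35 - 1196)) = 1/(-114 - 41813/35) = 1/(-45803/35) = -35/45803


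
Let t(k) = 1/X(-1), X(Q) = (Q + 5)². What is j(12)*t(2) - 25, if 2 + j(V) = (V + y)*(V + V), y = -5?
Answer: -117/8 ≈ -14.625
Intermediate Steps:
X(Q) = (5 + Q)²
t(k) = 1/16 (t(k) = 1/((5 - 1)²) = 1/(4²) = 1/16)
j(V) = -2 + 2*V*(-5 + V) (j(V) = -2 + (V - 5)*(V + V) = -2 + (-5 + V)*(2*V) = -2 + 2*V*(-5 + V))
j(12)*t(2) - 25 = (-2 - 10*12 + 2*12²)*(1/16) - 25 = (-2 - 120 + 2*144)*(1/16) - 25 = (-2 - 120 + 288)*(1/16) - 25 = 166*(1/16) - 25 = 83/8 - 25 = -117/8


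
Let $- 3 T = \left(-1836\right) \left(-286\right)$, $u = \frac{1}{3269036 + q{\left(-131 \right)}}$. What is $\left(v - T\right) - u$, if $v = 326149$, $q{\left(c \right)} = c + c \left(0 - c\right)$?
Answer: $\frac{1629712309663}{3251744} \approx 5.0118 \cdot 10^{5}$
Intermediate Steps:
$q{\left(c \right)} = c - c^{2}$ ($q{\left(c \right)} = c + c \left(- c\right) = c - c^{2}$)
$u = \frac{1}{3251744}$ ($u = \frac{1}{3269036 - 131 \left(1 - -131\right)} = \frac{1}{3269036 - 131 \left(1 + 131\right)} = \frac{1}{3269036 - 17292} = \frac{1}{3251744} \approx 3.0753 \cdot 10^{-7}$)
$T = -175032$ ($T = - \frac{\left(-1836\right) \left(-286\right)}{3} = \left(- \frac{1}{3}\right) 525096 = -175032$)
$\left(v - T\right) - u = \left(326149 - -175032\right) - \frac{1}{3251744} = \left(326149 + 175032\right) - \frac{1}{3251744} = 501181 - \frac{1}{3251744} = \frac{1629712309663}{3251744}$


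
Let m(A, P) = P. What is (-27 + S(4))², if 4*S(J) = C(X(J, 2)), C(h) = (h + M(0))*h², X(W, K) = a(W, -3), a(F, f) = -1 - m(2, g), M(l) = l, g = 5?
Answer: 6561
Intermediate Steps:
a(F, f) = -6 (a(F, f) = -1 - 1*5 = -1 - 5 = -6)
X(W, K) = -6
C(h) = h³ (C(h) = (h + 0)*h² = h*h² = h³)
S(J) = -54 (S(J) = (¼)*(-6)³ = (¼)*(-216) = -54)
(-27 + S(4))² = (-27 - 54)² = (-81)² = 6561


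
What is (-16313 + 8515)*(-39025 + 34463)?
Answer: 35574476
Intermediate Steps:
(-16313 + 8515)*(-39025 + 34463) = -7798*(-4562) = 35574476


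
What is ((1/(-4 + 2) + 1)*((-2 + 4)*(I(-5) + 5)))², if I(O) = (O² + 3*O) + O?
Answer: 100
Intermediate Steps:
I(O) = O² + 4*O
((1/(-4 + 2) + 1)*((-2 + 4)*(I(-5) + 5)))² = ((1/(-4 + 2) + 1)*((-2 + 4)*(-5*(4 - 5) + 5)))² = ((1/(-2) + 1)*(2*(-5*(-1) + 5)))² = ((-½ + 1)*(2*(5 + 5)))² = ((2*10)/2)² = ((½)*20)² = 10² = 100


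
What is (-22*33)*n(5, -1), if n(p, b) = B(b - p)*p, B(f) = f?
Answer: 21780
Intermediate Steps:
n(p, b) = p*(b - p) (n(p, b) = (b - p)*p = p*(b - p))
(-22*33)*n(5, -1) = (-22*33)*(5*(-1 - 1*5)) = -3630*(-1 - 5) = -3630*(-6) = -726*(-30) = 21780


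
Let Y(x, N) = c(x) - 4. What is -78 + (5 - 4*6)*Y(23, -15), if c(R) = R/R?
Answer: -21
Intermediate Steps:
c(R) = 1
Y(x, N) = -3 (Y(x, N) = 1 - 4 = -3)
-78 + (5 - 4*6)*Y(23, -15) = -78 + (5 - 4*6)*(-3) = -78 + (5 - 24)*(-3) = -78 - 19*(-3) = -78 + 57 = -21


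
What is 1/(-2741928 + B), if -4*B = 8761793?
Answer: -4/19729505 ≈ -2.0274e-7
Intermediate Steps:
B = -8761793/4 (B = -1/4*8761793 = -8761793/4 ≈ -2.1904e+6)
1/(-2741928 + B) = 1/(-2741928 - 8761793/4) = 1/(-19729505/4) = -4/19729505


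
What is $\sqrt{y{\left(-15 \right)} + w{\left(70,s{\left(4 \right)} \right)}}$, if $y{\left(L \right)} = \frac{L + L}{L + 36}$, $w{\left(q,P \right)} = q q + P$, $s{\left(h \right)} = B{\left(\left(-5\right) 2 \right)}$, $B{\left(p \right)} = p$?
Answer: $\frac{2 \sqrt{59885}}{7} \approx 69.918$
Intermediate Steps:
$s{\left(h \right)} = -10$ ($s{\left(h \right)} = \left(-5\right) 2 = -10$)
$w{\left(q,P \right)} = P + q^{2}$ ($w{\left(q,P \right)} = q^{2} + P = P + q^{2}$)
$y{\left(L \right)} = \frac{2 L}{36 + L}$
$\sqrt{y{\left(-15 \right)} + w{\left(70,s{\left(4 \right)} \right)}} = \sqrt{2 \left(-15\right) \frac{1}{36 - 15} - \left(10 - 70^{2}\right)} = \sqrt{2 \left(-15\right) \frac{1}{21} + \left(-10 + 4900\right)} = \sqrt{2 \left(-15\right) \frac{1}{21} + 4890} = \sqrt{- \frac{10}{7} + 4890} = \sqrt{\frac{34220}{7}} = \frac{2 \sqrt{59885}}{7}$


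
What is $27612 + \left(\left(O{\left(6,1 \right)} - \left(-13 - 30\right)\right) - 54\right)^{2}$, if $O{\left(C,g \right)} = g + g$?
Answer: $27693$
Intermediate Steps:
$O{\left(C,g \right)} = 2 g$
$27612 + \left(\left(O{\left(6,1 \right)} - \left(-13 - 30\right)\right) - 54\right)^{2} = 27612 + \left(\left(2 \cdot 1 - \left(-13 - 30\right)\right) - 54\right)^{2} = 27612 + \left(\left(2 + \left(13 - -30\right)\right) - 54\right)^{2} = 27612 + \left(\left(2 + \left(13 + 30\right)\right) - 54\right)^{2} = 27612 + \left(\left(2 + 43\right) - 54\right)^{2} = 27612 + \left(45 - 54\right)^{2} = 27612 + \left(-9\right)^{2} = 27612 + 81 = 27693$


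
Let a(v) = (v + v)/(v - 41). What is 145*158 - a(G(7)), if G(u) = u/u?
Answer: 458201/20 ≈ 22910.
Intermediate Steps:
G(u) = 1
a(v) = 2*v/(-41 + v) (a(v) = (2*v)/(-41 + v) = 2*v/(-41 + v))
145*158 - a(G(7)) = 145*158 - 2/(-41 + 1) = 22910 - 2/(-40) = 22910 - 2*(-1)/40 = 22910 - 1*(-1/20) = 22910 + 1/20 = 458201/20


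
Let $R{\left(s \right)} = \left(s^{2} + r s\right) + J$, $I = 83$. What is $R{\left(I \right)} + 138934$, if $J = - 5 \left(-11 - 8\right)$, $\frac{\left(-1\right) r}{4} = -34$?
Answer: $157206$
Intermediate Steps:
$r = 136$ ($r = \left(-4\right) \left(-34\right) = 136$)
$J = 95$ ($J = \left(-5\right) \left(-19\right) = 95$)
$R{\left(s \right)} = 95 + s^{2} + 136 s$ ($R{\left(s \right)} = \left(s^{2} + 136 s\right) + 95 = 95 + s^{2} + 136 s$)
$R{\left(I \right)} + 138934 = \left(95 + 83^{2} + 136 \cdot 83\right) + 138934 = \left(95 + 6889 + 11288\right) + 138934 = 18272 + 138934 = 157206$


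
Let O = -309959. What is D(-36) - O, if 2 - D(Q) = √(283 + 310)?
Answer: 309961 - √593 ≈ 3.0994e+5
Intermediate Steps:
D(Q) = 2 - √593 (D(Q) = 2 - √(283 + 310) = 2 - √593)
D(-36) - O = (2 - √593) - 1*(-309959) = (2 - √593) + 309959 = 309961 - √593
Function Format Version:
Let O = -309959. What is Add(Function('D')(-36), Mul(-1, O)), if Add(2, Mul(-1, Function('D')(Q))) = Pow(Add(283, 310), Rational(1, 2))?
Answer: Add(309961, Mul(-1, Pow(593, Rational(1, 2)))) ≈ 3.0994e+5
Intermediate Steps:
Function('D')(Q) = Add(2, Mul(-1, Pow(593, Rational(1, 2)))) (Function('D')(Q) = Add(2, Mul(-1, Pow(Add(283, 310), Rational(1, 2)))) = Add(2, Mul(-1, Pow(593, Rational(1, 2)))))
Add(Function('D')(-36), Mul(-1, O)) = Add(Add(2, Mul(-1, Pow(593, Rational(1, 2)))), Mul(-1, -309959)) = Add(Add(2, Mul(-1, Pow(593, Rational(1, 2)))), 309959) = Add(309961, Mul(-1, Pow(593, Rational(1, 2))))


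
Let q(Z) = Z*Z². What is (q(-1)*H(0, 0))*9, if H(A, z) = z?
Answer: 0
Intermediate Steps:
q(Z) = Z³
(q(-1)*H(0, 0))*9 = ((-1)³*0)*9 = -1*0*9 = 0*9 = 0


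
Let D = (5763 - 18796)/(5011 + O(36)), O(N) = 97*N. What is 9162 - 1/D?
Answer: 119416849/13033 ≈ 9162.7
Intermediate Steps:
D = -13033/8503 (D = (5763 - 18796)/(5011 + 97*36) = -13033/(5011 + 3492) = -13033/8503 ≈ -1.5328)
9162 - 1/D = 9162 - 1/(-13033/8503) = 9162 - 1*(-8503/13033) = 9162 + 8503/13033 = 119416849/13033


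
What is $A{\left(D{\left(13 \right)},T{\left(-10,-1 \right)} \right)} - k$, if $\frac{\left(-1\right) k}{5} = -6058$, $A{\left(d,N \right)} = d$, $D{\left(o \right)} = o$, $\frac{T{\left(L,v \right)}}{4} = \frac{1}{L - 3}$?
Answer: $-30277$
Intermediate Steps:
$T{\left(L,v \right)} = \frac{4}{-3 + L}$ ($T{\left(L,v \right)} = \frac{4}{L - 3} = \frac{4}{-3 + L}$)
$k = 30290$ ($k = \left(-5\right) \left(-6058\right) = 30290$)
$A{\left(D{\left(13 \right)},T{\left(-10,-1 \right)} \right)} - k = 13 - 30290 = -30277$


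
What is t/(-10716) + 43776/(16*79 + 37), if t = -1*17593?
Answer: 491992109/13941516 ≈ 35.290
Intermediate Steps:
t = -17593
t/(-10716) + 43776/(16*79 + 37) = -17593/(-10716) + 43776/(16*79 + 37) = -17593*(-1/10716) + 43776/(1264 + 37) = 17593/10716 + 43776/1301 = 491992109/13941516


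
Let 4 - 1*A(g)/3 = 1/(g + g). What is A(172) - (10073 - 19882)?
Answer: 3378421/344 ≈ 9821.0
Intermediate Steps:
A(g) = 12 - 3/(2*g) (A(g) = 12 - 3/(g + g) = 12 - 3*1/(2*g) = 12 - 3/(2*g))
A(172) - (10073 - 19882) = (12 - 3/2/172) - (10073 - 19882) = (12 - 3/2*1/172) - 1*(-9809) = (12 - 3/344) + 9809 = 4125/344 + 9809 = 3378421/344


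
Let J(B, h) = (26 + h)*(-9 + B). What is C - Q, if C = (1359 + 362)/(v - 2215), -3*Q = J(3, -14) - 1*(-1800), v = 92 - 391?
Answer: 1446343/2514 ≈ 575.32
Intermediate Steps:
v = -299
J(B, h) = (-9 + B)*(26 + h)
Q = -576 (Q = -((-234 - 9*(-14) + 26*3 + 3*(-14)) - 1*(-1800))/3 = -((-234 + 126 + 78 - 42) + 1800)/3 = -(-72 + 1800)/3 = -⅓*1728 = -576)
C = -1721/2514 (C = (1359 + 362)/(-299 - 2215) = 1721/(-2514) = 1721*(-1/2514) = -1721/2514 ≈ -0.68457)
C - Q = -1721/2514 - 1*(-576) = -1721/2514 + 576 = 1446343/2514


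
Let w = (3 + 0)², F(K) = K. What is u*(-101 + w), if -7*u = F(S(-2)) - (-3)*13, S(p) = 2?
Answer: 3772/7 ≈ 538.86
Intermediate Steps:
u = -41/7 (u = -(2 - (-3)*13)/7 = -(2 - 1*(-39))/7 = -(2 + 39)/7 = -⅐*41 = -41/7 ≈ -5.8571)
w = 9 (w = 3² = 9)
u*(-101 + w) = -41*(-101 + 9)/7 = -41/7*(-92) = 3772/7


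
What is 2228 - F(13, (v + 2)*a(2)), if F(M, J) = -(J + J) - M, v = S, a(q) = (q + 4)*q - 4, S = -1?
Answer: 2257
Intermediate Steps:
a(q) = -4 + q*(4 + q) (a(q) = (4 + q)*q - 4 = q*(4 + q) - 4 = -4 + q*(4 + q))
v = -1
F(M, J) = -M - 2*J (F(M, J) = -2*J - M = -M - 2*J)
2228 - F(13, (v + 2)*a(2)) = 2228 - (-1*13 - 2*(-1 + 2)*(-4 + 2² + 4*2)) = 2228 - (-13 - 2*(-4 + 4 + 8)) = 2228 - (-13 - 2*8) = 2228 - (-13 - 16) = 2228 - 1*(-29) = 2228 + 29 = 2257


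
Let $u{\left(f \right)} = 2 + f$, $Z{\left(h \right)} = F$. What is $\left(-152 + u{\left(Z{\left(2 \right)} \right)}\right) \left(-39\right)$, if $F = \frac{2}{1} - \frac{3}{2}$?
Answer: $\frac{11661}{2} \approx 5830.5$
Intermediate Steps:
$F = \frac{1}{2}$ ($F = 2 \cdot 1 - \frac{3}{2} = 2 - \frac{3}{2} = \frac{1}{2} \approx 0.5$)
$Z{\left(h \right)} = \frac{1}{2}$
$\left(-152 + u{\left(Z{\left(2 \right)} \right)}\right) \left(-39\right) = \left(-152 + \left(2 + \frac{1}{2}\right)\right) \left(-39\right) = \left(-152 + \frac{5}{2}\right) \left(-39\right) = \left(- \frac{299}{2}\right) \left(-39\right) = \frac{11661}{2}$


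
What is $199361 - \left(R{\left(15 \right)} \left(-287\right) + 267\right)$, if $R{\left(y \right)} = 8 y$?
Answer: $233534$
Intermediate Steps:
$199361 - \left(R{\left(15 \right)} \left(-287\right) + 267\right) = 199361 - \left(8 \cdot 15 \left(-287\right) + 267\right) = 199361 - \left(120 \left(-287\right) + 267\right) = 199361 - \left(-34440 + 267\right) = 199361 - -34173 = 199361 + 34173 = 233534$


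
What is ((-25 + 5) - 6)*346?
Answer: -8996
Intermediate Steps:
((-25 + 5) - 6)*346 = (-20 - 6)*346 = -26*346 = -8996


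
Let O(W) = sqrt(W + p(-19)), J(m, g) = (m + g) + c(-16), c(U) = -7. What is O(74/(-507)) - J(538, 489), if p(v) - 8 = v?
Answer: -1020 + I*sqrt(16953)/39 ≈ -1020.0 + 3.3386*I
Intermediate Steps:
p(v) = 8 + v
J(m, g) = -7 + g + m (J(m, g) = (m + g) - 7 = (g + m) - 7 = -7 + g + m)
O(W) = sqrt(-11 + W) (O(W) = sqrt(W + (8 - 19)) = sqrt(W - 11) = sqrt(-11 + W))
O(74/(-507)) - J(538, 489) = sqrt(-11 + 74/(-507)) - (-7 + 489 + 538) = sqrt(-11 + 74*(-1/507)) - 1*1020 = sqrt(-11 - 74/507) - 1020 = sqrt(-5651/507) - 1020 = I*sqrt(16953)/39 - 1020 = -1020 + I*sqrt(16953)/39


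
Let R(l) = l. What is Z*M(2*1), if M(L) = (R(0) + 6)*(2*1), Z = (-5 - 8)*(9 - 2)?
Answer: -1092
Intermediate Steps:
Z = -91 (Z = -13*7 = -91)
M(L) = 12 (M(L) = (0 + 6)*(2*1) = 6*2 = 12)
Z*M(2*1) = -91*12 = -1092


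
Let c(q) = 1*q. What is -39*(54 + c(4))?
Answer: -2262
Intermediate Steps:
c(q) = q
-39*(54 + c(4)) = -39*(54 + 4) = -39*58 = -2262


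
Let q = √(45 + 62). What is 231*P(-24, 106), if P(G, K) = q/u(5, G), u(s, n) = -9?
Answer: -77*√107/3 ≈ -265.50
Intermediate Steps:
q = √107 ≈ 10.344
P(G, K) = -√107/9 (P(G, K) = √107/(-9) = √107*(-⅑) = -√107/9)
231*P(-24, 106) = 231*(-√107/9) = -77*√107/3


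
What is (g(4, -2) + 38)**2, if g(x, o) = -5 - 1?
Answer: 1024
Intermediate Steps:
g(x, o) = -6
(g(4, -2) + 38)**2 = (-6 + 38)**2 = 32**2 = 1024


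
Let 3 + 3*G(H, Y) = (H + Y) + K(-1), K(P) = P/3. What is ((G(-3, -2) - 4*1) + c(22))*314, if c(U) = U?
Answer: 43018/9 ≈ 4779.8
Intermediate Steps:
K(P) = P/3 (K(P) = P*(1/3) = P/3)
G(H, Y) = -10/9 + H/3 + Y/3 (G(H, Y) = -1 + ((H + Y) + (1/3)*(-1))/3 = -1 + ((H + Y) - 1/3)/3 = -1 + (-1/3 + H + Y)/3 = -1 + (-1/9 + H/3 + Y/3) = -10/9 + H/3 + Y/3)
((G(-3, -2) - 4*1) + c(22))*314 = (((-10/9 + (1/3)*(-3) + (1/3)*(-2)) - 4*1) + 22)*314 = (((-10/9 - 1 - 2/3) - 4) + 22)*314 = ((-25/9 - 4) + 22)*314 = (-61/9 + 22)*314 = (137/9)*314 = 43018/9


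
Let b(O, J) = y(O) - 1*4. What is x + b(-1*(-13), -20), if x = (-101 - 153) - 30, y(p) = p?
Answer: -275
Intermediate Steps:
b(O, J) = -4 + O (b(O, J) = O - 1*4 = O - 4 = -4 + O)
x = -284 (x = -254 - 30 = -284)
x + b(-1*(-13), -20) = -284 + (-4 - 1*(-13)) = -284 + (-4 + 13) = -284 + 9 = -275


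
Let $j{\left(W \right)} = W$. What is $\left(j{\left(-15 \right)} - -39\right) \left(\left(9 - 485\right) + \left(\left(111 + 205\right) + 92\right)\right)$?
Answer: $-1632$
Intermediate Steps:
$\left(j{\left(-15 \right)} - -39\right) \left(\left(9 - 485\right) + \left(\left(111 + 205\right) + 92\right)\right) = \left(-15 - -39\right) \left(\left(9 - 485\right) + \left(\left(111 + 205\right) + 92\right)\right) = \left(-15 + 39\right) \left(\left(9 - 485\right) + \left(316 + 92\right)\right) = 24 \left(-476 + 408\right) = 24 \left(-68\right) = -1632$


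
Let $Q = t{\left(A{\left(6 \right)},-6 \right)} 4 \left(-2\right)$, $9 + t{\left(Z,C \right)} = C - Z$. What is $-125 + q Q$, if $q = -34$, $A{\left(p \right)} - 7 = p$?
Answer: $-7741$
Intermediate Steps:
$A{\left(p \right)} = 7 + p$
$t{\left(Z,C \right)} = -9 + C - Z$ ($t{\left(Z,C \right)} = -9 + \left(C - Z\right) = -9 + C - Z$)
$Q = 224$ ($Q = \left(-9 - 6 - \left(7 + 6\right)\right) 4 \left(-2\right) = \left(-9 - 6 - 13\right) \left(-8\right) = \left(-28\right) \left(-8\right) = 224$)
$-125 + q Q = -125 - 7616 = -7741$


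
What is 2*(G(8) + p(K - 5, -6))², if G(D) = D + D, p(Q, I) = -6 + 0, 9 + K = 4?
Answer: 200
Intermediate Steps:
K = -5 (K = -9 + 4 = -5)
p(Q, I) = -6
G(D) = 2*D
2*(G(8) + p(K - 5, -6))² = 2*(2*8 - 6)² = 2*(16 - 6)² = 2*10² = 2*100 = 200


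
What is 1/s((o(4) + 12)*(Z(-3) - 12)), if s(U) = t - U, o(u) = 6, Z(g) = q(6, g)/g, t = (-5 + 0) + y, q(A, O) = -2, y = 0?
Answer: 1/199 ≈ 0.0050251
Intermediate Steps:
t = -5 (t = (-5 + 0) + 0 = -5 + 0 = -5)
Z(g) = -2/g
s(U) = -5 - U
1/s((o(4) + 12)*(Z(-3) - 12)) = 1/(-5 - (6 + 12)*(-2/(-3) - 12)) = 1/(-5 - 18*(-2*(-⅓) - 12)) = 1/(-5 - 18*(⅔ - 12)) = 1/(-5 - 18*(-34)/3) = 1/(-5 - 1*(-204)) = 1/(-5 + 204) = 1/199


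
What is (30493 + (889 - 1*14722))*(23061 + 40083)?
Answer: 1051979040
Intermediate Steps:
(30493 + (889 - 1*14722))*(23061 + 40083) = (30493 + (889 - 14722))*63144 = (30493 - 13833)*63144 = 16660*63144 = 1051979040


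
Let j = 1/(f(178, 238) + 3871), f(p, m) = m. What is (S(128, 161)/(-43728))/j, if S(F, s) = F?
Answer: -32872/2733 ≈ -12.028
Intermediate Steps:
j = 1/4109 (j = 1/(238 + 3871) = 1/4109 ≈ 0.00024337)
(S(128, 161)/(-43728))/j = (128/(-43728))/(1/4109) = (128*(-1/43728))*4109 = -8/2733*4109 = -32872/2733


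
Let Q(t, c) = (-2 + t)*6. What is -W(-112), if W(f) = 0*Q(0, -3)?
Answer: 0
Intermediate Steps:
Q(t, c) = -12 + 6*t
W(f) = 0 (W(f) = 0*(-12 + 6*0) = 0*(-12 + 0) = 0*(-12) = 0)
-W(-112) = -1*0 = 0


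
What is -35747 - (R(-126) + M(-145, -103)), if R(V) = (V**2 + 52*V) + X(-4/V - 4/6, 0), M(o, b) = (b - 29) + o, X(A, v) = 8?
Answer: -44802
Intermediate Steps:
M(o, b) = -29 + b + o (M(o, b) = (-29 + b) + o = -29 + b + o)
R(V) = 8 + V**2 + 52*V (R(V) = (V**2 + 52*V) + 8 = 8 + V**2 + 52*V)
-35747 - (R(-126) + M(-145, -103)) = -35747 - ((8 + (-126)**2 + 52*(-126)) + (-29 - 103 - 145)) = -35747 - ((8 + 15876 - 6552) - 277) = -35747 - (9332 - 277) = -35747 - 1*9055 = -35747 - 9055 = -44802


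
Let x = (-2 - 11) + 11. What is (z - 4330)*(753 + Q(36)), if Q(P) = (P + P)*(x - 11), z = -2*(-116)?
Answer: 749934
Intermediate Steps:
x = -2 (x = -13 + 11 = -2)
z = 232 (z = -1*(-232) = 232)
Q(P) = -26*P (Q(P) = (P + P)*(-2 - 11) = (2*P)*(-13) = -26*P)
(z - 4330)*(753 + Q(36)) = (232 - 4330)*(753 - 26*36) = -4098*(753 - 936) = -4098*(-183) = 749934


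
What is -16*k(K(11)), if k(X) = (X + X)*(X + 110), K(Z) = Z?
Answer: -42592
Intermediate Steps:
k(X) = 2*X*(110 + X) (k(X) = (2*X)*(110 + X) = 2*X*(110 + X))
-16*k(K(11)) = -32*11*(110 + 11) = -32*11*121 = -16*2662 = -42592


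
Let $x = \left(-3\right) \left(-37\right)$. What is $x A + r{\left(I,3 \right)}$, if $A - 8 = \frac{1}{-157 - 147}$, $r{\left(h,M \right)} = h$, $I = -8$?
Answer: $\frac{267409}{304} \approx 879.63$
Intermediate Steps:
$A = \frac{2431}{304}$ ($A = 8 + \frac{1}{-157 - 147} = 8 + \frac{1}{-304} = 8 - \frac{1}{304} = \frac{2431}{304} \approx 7.9967$)
$x = 111$
$x A + r{\left(I,3 \right)} = 111 \cdot \frac{2431}{304} - 8 = \frac{269841}{304} - 8 = \frac{267409}{304}$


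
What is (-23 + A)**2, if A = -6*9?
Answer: 5929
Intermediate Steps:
A = -54
(-23 + A)**2 = (-23 - 54)**2 = (-77)**2 = 5929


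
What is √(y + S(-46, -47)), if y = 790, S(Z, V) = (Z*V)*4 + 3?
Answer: 3*√1049 ≈ 97.165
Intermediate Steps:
S(Z, V) = 3 + 4*V*Z (S(Z, V) = (V*Z)*4 + 3 = 4*V*Z + 3 = 3 + 4*V*Z)
√(y + S(-46, -47)) = √(790 + (3 + 4*(-47)*(-46))) = √(790 + (3 + 8648)) = √(790 + 8651) = √9441 = 3*√1049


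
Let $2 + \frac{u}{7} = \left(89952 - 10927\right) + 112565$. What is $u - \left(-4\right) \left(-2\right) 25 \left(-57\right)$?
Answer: $1352516$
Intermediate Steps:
$u = 1341116$ ($u = -14 + 7 \left(\left(89952 - 10927\right) + 112565\right) = -14 + 7 \left(79025 + 112565\right) = -14 + 7 \cdot 191590 = -14 + 1341130 = 1341116$)
$u - \left(-4\right) \left(-2\right) 25 \left(-57\right) = 1341116 - \left(-4\right) \left(-2\right) 25 \left(-57\right) = 1341116 - 8 \cdot 25 \left(-57\right) = 1341116 - 200 \left(-57\right) = 1341116 - -11400 = 1341116 + 11400 = 1352516$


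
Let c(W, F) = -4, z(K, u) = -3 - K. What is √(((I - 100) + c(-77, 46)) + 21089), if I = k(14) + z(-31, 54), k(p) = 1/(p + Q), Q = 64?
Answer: √127843170/78 ≈ 144.96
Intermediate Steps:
k(p) = 1/(64 + p) (k(p) = 1/(p + 64) = 1/(64 + p))
I = 2185/78 (I = 1/(64 + 14) + (-3 - 1*(-31)) = 1/78 + (-3 + 31) = 1/78 + 28 = 2185/78 ≈ 28.013)
√(((I - 100) + c(-77, 46)) + 21089) = √(((2185/78 - 100) - 4) + 21089) = √((-5615/78 - 4) + 21089) = √(-5927/78 + 21089) = √(1639015/78) = √127843170/78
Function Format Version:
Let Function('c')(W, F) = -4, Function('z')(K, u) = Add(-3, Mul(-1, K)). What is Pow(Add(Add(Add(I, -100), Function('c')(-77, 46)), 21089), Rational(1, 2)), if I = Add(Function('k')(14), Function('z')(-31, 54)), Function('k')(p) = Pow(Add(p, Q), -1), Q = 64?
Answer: Mul(Rational(1, 78), Pow(127843170, Rational(1, 2))) ≈ 144.96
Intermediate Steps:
Function('k')(p) = Pow(Add(64, p), -1) (Function('k')(p) = Pow(Add(p, 64), -1) = Pow(Add(64, p), -1))
I = Rational(2185, 78) (I = Add(Pow(Add(64, 14), -1), Add(-3, Mul(-1, -31))) = Add(Pow(78, -1), Add(-3, 31)) = Add(Rational(1, 78), 28) = Rational(2185, 78) ≈ 28.013)
Pow(Add(Add(Add(I, -100), Function('c')(-77, 46)), 21089), Rational(1, 2)) = Pow(Add(Add(Add(Rational(2185, 78), -100), -4), 21089), Rational(1, 2)) = Pow(Add(Add(Rational(-5615, 78), -4), 21089), Rational(1, 2)) = Pow(Add(Rational(-5927, 78), 21089), Rational(1, 2)) = Pow(Rational(1639015, 78), Rational(1, 2)) = Mul(Rational(1, 78), Pow(127843170, Rational(1, 2)))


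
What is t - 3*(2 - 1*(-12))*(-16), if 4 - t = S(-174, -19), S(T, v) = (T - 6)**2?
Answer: -31724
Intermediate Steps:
S(T, v) = (-6 + T)**2
t = -32396 (t = 4 - (-6 - 174)**2 = 4 - 1*(-180)**2 = 4 - 1*32400 = 4 - 32400 = -32396)
t - 3*(2 - 1*(-12))*(-16) = -32396 - 3*(2 - 1*(-12))*(-16) = -32396 - 3*(2 + 12)*(-16) = -32396 - 3*14*(-16) = -32396 - 42*(-16) = -32396 - 1*(-672) = -32396 + 672 = -31724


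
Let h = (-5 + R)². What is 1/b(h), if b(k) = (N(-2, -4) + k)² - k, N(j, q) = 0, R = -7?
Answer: 1/20592 ≈ 4.8563e-5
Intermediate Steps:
h = 144 (h = (-5 - 7)² = (-12)² = 144)
b(k) = k² - k (b(k) = (0 + k)² - k = k² - k)
1/b(h) = 1/(144*(-1 + 144)) = 1/(144*143) = 1/20592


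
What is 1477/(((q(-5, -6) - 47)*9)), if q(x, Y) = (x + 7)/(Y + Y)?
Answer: -2954/849 ≈ -3.4794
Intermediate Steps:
q(x, Y) = (7 + x)/(2*Y) (q(x, Y) = (7 + x)/((2*Y)) = (7 + x)*(1/(2*Y)) = (7 + x)/(2*Y))
1477/(((q(-5, -6) - 47)*9)) = 1477/((((½)*(7 - 5)/(-6) - 47)*9)) = 1477/((((½)*(-⅙)*2 - 47)*9)) = 1477/(((-⅙ - 47)*9)) = 1477/((-283/6*9)) = 1477/(-849/2) = 1477*(-2/849) = -2954/849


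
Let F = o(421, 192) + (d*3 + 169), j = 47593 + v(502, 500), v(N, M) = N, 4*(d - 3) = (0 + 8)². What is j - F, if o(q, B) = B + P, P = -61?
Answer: 47738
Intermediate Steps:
d = 19 (d = 3 + (0 + 8)²/4 = 3 + (¼)*8² = 3 + (¼)*64 = 3 + 16 = 19)
o(q, B) = -61 + B (o(q, B) = B - 61 = -61 + B)
j = 48095 (j = 47593 + 502 = 48095)
F = 357 (F = (-61 + 192) + (19*3 + 169) = 131 + (57 + 169) = 131 + 226 = 357)
j - F = 48095 - 1*357 = 48095 - 357 = 47738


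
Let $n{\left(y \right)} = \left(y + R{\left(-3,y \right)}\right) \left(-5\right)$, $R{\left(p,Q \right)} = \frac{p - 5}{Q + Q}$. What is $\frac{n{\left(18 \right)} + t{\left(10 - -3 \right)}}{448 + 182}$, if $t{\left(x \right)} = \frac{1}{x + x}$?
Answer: $- \frac{20791}{147420} \approx -0.14103$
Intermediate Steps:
$R{\left(p,Q \right)} = \frac{-5 + p}{2 Q}$
$t{\left(x \right)} = \frac{1}{2 x}$
$n{\left(y \right)} = - 5 y + \frac{20}{y}$ ($n{\left(y \right)} = \left(y + \frac{-5 - 3}{2 y}\right) \left(-5\right) = \left(y + \frac{1}{2} \frac{1}{y} \left(-8\right)\right) \left(-5\right) = \left(y - \frac{4}{y}\right) \left(-5\right) = - 5 y + \frac{20}{y}$)
$\frac{n{\left(18 \right)} + t{\left(10 - -3 \right)}}{448 + 182} = \frac{\left(\left(-5\right) 18 + \frac{20}{18}\right) + \frac{1}{2 \left(10 - -3\right)}}{448 + 182} = \frac{\left(-90 + 20 \cdot \frac{1}{18}\right) + \frac{1}{2 \left(10 + 3\right)}}{630} = \left(\left(-90 + \frac{10}{9}\right) + \frac{1}{2 \cdot 13}\right) \frac{1}{630} = \left(- \frac{800}{9} + \frac{1}{2} \cdot \frac{1}{13}\right) \frac{1}{630} = \left(- \frac{800}{9} + \frac{1}{26}\right) \frac{1}{630} = \left(- \frac{20791}{234}\right) \frac{1}{630} = - \frac{20791}{147420}$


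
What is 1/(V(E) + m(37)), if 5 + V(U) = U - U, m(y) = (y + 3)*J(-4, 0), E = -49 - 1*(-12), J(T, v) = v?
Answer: -1/5 ≈ -0.20000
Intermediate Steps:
E = -37 (E = -49 + 12 = -37)
m(y) = 0 (m(y) = (y + 3)*0 = (3 + y)*0 = 0)
V(U) = -5 (V(U) = -5 + (U - U) = -5 + 0 = -5)
1/(V(E) + m(37)) = 1/(-5 + 0) = 1/(-5) = -1/5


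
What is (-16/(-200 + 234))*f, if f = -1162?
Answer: 9296/17 ≈ 546.82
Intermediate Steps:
(-16/(-200 + 234))*f = (-16/(-200 + 234))*(-1162) = (-16/34)*(-1162) = ((1/34)*(-16))*(-1162) = -8/17*(-1162) = 9296/17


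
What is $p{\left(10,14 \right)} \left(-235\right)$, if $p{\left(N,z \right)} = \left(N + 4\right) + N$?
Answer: $-5640$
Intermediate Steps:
$p{\left(N,z \right)} = 4 + 2 N$ ($p{\left(N,z \right)} = \left(4 + N\right) + N = 4 + 2 N$)
$p{\left(10,14 \right)} \left(-235\right) = \left(4 + 2 \cdot 10\right) \left(-235\right) = \left(4 + 20\right) \left(-235\right) = 24 \left(-235\right) = -5640$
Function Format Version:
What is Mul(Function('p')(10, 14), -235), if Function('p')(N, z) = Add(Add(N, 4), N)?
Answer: -5640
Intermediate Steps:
Function('p')(N, z) = Add(4, Mul(2, N)) (Function('p')(N, z) = Add(Add(4, N), N) = Add(4, Mul(2, N)))
Mul(Function('p')(10, 14), -235) = Mul(Add(4, Mul(2, 10)), -235) = Mul(Add(4, 20), -235) = Mul(24, -235) = -5640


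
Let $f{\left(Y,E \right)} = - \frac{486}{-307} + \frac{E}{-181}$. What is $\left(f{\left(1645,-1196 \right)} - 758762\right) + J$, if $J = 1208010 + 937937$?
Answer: $\frac{77082164033}{55567} \approx 1.3872 \cdot 10^{6}$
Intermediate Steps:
$f{\left(Y,E \right)} = \frac{486}{307} - \frac{E}{181}$ ($f{\left(Y,E \right)} = \left(-486\right) \left(- \frac{1}{307}\right) + E \left(- \frac{1}{181}\right) = \frac{486}{307} - \frac{E}{181}$)
$J = 2145947$
$\left(f{\left(1645,-1196 \right)} - 758762\right) + J = \left(\left(\frac{486}{307} - - \frac{1196}{181}\right) - 758762\right) + 2145947 = \left(\left(\frac{486}{307} + \frac{1196}{181}\right) - 758762\right) + 2145947 = \left(\frac{455138}{55567} - 758762\right) + 2145947 = - \frac{42161672916}{55567} + 2145947 = \frac{77082164033}{55567}$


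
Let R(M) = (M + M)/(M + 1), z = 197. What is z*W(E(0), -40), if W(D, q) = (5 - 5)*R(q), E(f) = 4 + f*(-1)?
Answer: 0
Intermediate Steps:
R(M) = 2*M/(1 + M) (R(M) = (2*M)/(1 + M) = 2*M/(1 + M))
E(f) = 4 - f
W(D, q) = 0 (W(D, q) = (5 - 5)*(2*q/(1 + q)) = 0*(2*q/(1 + q)) = 0)
z*W(E(0), -40) = 197*0 = 0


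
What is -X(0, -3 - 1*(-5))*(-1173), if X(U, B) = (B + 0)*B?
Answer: 4692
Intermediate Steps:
X(U, B) = B**2 (X(U, B) = B*B = B**2)
-X(0, -3 - 1*(-5))*(-1173) = -(-3 - 1*(-5))**2*(-1173) = -(-3 + 5)**2*(-1173) = -2**2*(-1173) = -4*(-1173) = -1*(-4692) = 4692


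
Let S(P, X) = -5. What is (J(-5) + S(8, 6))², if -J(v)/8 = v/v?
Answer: 169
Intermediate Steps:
J(v) = -8 (J(v) = -8*v/v = -8*1 = -8)
(J(-5) + S(8, 6))² = (-8 - 5)² = (-13)² = 169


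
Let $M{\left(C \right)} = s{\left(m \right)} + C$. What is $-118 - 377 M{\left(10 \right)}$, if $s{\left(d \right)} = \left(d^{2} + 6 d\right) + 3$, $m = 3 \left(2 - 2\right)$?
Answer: $-5019$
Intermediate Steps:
$m = 0$ ($m = 3 \cdot 0 = 0$)
$s{\left(d \right)} = 3 + d^{2} + 6 d$
$M{\left(C \right)} = 3 + C$ ($M{\left(C \right)} = \left(3 + 0^{2} + 6 \cdot 0\right) + C = \left(3 + 0 + 0\right) + C = 3 + C$)
$-118 - 377 M{\left(10 \right)} = -118 - 377 \left(3 + 10\right) = -118 - 4901 = -5019$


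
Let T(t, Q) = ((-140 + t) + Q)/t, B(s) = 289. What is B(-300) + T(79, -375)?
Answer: 22395/79 ≈ 283.48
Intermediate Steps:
T(t, Q) = (-140 + Q + t)/t
B(-300) + T(79, -375) = 289 + (-140 - 375 + 79)/79 = 289 + (1/79)*(-436) = 289 - 436/79 = 22395/79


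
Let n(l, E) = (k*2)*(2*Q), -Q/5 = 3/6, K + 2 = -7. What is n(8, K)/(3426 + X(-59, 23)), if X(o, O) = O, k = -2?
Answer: 20/3449 ≈ 0.0057988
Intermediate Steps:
K = -9 (K = -2 - 7 = -9)
Q = -5/2 (Q = -15/6 = -5*½ = -5/2 ≈ -2.5000)
n(l, E) = 20 (n(l, E) = (-2*2)*(2*(-5/2)) = -4*(-5) = 20)
n(8, K)/(3426 + X(-59, 23)) = 20/(3426 + 23) = 20/3449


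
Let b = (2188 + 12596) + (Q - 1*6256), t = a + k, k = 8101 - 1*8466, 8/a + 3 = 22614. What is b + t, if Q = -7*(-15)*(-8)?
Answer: 165580361/22611 ≈ 7323.0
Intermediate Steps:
a = 8/22611 (a = 8/(-3 + 22614) = 8/22611 ≈ 0.00035381)
k = -365 (k = 8101 - 8466 = -365)
Q = -840 (Q = 105*(-8) = -840)
t = -8253007/22611 (t = 8/22611 - 365 = -8253007/22611 ≈ -365.00)
b = 7688 (b = (2188 + 12596) + (-840 - 1*6256) = 14784 + (-840 - 6256) = 14784 - 7096 = 7688)
b + t = 7688 - 8253007/22611 = 165580361/22611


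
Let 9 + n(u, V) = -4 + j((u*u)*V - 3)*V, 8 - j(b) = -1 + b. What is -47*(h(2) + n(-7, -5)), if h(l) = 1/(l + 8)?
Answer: 610013/10 ≈ 61001.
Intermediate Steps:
j(b) = 9 - b (j(b) = 8 - (-1 + b) = 8 + (1 - b) = 9 - b)
n(u, V) = -13 + V*(12 - V*u**2) (n(u, V) = -9 + (-4 + (9 - ((u*u)*V - 3))*V) = -9 + (-4 + (9 - (u**2*V - 3))*V) = -9 + (-4 + (9 - (V*u**2 - 3))*V) = -9 + (-4 + (9 - (-3 + V*u**2))*V) = -9 + (-4 + (9 + (3 - V*u**2))*V) = -9 + (-4 + (12 - V*u**2)*V) = -9 + (-4 + V*(12 - V*u**2)) = -13 + V*(12 - V*u**2))
h(l) = 1/(8 + l)
-47*(h(2) + n(-7, -5)) = -47*(1/(8 + 2) + (-13 - 1*(-5)*(-12 - 5*(-7)**2))) = -47*(1/10 + (-13 - 1*(-5)*(-12 - 5*49))) = -47*(1/10 + (-13 - 1*(-5)*(-12 - 245))) = -47*(1/10 + (-13 - 1*(-5)*(-257))) = -47*(1/10 + (-13 - 1285)) = -47*(1/10 - 1298) = -47*(-12979/10) = 610013/10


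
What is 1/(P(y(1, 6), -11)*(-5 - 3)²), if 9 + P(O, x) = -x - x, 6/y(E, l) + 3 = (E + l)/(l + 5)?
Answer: 1/832 ≈ 0.0012019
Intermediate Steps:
y(E, l) = 6/(-3 + (E + l)/(5 + l)) (y(E, l) = 6/(-3 + (E + l)/(l + 5)) = 6/(-3 + (E + l)/(5 + l)))
P(O, x) = -9 - 2*x (P(O, x) = -9 + (-x - x) = -9 - 2*x)
1/(P(y(1, 6), -11)*(-5 - 3)²) = 1/((-9 - 2*(-11))*(-5 - 3)²) = 1/((-9 + 22)*(-8)²) = 1/(13*64) = 1/832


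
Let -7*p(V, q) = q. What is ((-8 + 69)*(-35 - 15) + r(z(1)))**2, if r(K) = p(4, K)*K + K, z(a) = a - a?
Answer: 9302500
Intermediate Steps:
z(a) = 0
p(V, q) = -q/7
r(K) = K - K**2/7 (r(K) = (-K/7)*K + K = -K**2/7 + K = K - K**2/7)
((-8 + 69)*(-35 - 15) + r(z(1)))**2 = ((-8 + 69)*(-35 - 15) + (1/7)*0*(7 - 1*0))**2 = (61*(-50) + (1/7)*0*(7 + 0))**2 = (-3050 + (1/7)*0*7)**2 = (-3050 + 0)**2 = (-3050)**2 = 9302500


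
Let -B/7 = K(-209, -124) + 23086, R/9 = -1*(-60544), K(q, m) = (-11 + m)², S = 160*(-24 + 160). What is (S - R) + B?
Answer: -812313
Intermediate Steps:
S = 21760 (S = 160*136 = 21760)
R = 544896 (R = 9*(-1*(-60544)) = 9*60544 = 544896)
B = -289177 (B = -7*((-11 - 124)² + 23086) = -7*((-135)² + 23086) = -7*(18225 + 23086) = -7*41311 = -289177)
(S - R) + B = (21760 - 1*544896) - 289177 = (21760 - 544896) - 289177 = -523136 - 289177 = -812313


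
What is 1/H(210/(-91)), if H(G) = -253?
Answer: -1/253 ≈ -0.0039526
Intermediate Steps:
1/H(210/(-91)) = 1/(-253) = -1/253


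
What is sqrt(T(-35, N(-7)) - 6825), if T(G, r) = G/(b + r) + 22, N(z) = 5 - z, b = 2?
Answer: I*sqrt(27222)/2 ≈ 82.495*I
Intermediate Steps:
T(G, r) = 22 + G/(2 + r) (T(G, r) = G/(2 + r) + 22 = 22 + G/(2 + r))
sqrt(T(-35, N(-7)) - 6825) = sqrt((44 - 35 + 22*(5 - 1*(-7)))/(2 + (5 - 1*(-7))) - 6825) = sqrt((44 - 35 + 22*(5 + 7))/(2 + (5 + 7)) - 6825) = sqrt((44 - 35 + 22*12)/(2 + 12) - 6825) = sqrt((44 - 35 + 264)/14 - 6825) = sqrt((1/14)*273 - 6825) = sqrt(39/2 - 6825) = sqrt(-13611/2) = I*sqrt(27222)/2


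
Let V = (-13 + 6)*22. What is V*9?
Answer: -1386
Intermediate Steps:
V = -154 (V = -7*22 = -154)
V*9 = -154*9 = -1386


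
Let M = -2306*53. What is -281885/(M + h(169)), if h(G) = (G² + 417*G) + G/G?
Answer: 281885/23183 ≈ 12.159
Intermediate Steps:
h(G) = 1 + G² + 417*G (h(G) = (G² + 417*G) + 1 = 1 + G² + 417*G)
M = -122218
-281885/(M + h(169)) = -281885/(-122218 + (1 + 169² + 417*169)) = -281885/(-122218 + (1 + 28561 + 70473)) = -281885/(-122218 + 99035) = -281885/(-23183) = -281885*(-1/23183) = 281885/23183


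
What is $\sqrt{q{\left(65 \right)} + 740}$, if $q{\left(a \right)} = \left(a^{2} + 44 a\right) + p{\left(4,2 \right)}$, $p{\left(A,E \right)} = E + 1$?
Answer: $2 \sqrt{1957} \approx 88.476$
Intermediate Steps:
$p{\left(A,E \right)} = 1 + E$
$q{\left(a \right)} = 3 + a^{2} + 44 a$ ($q{\left(a \right)} = \left(a^{2} + 44 a\right) + \left(1 + 2\right) = \left(a^{2} + 44 a\right) + 3 = 3 + a^{2} + 44 a$)
$\sqrt{q{\left(65 \right)} + 740} = \sqrt{\left(3 + 65^{2} + 44 \cdot 65\right) + 740} = \sqrt{\left(3 + 4225 + 2860\right) + 740} = \sqrt{7088 + 740} = \sqrt{7828} = 2 \sqrt{1957}$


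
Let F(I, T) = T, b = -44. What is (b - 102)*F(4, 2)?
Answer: -292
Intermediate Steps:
(b - 102)*F(4, 2) = (-44 - 102)*2 = -146*2 = -292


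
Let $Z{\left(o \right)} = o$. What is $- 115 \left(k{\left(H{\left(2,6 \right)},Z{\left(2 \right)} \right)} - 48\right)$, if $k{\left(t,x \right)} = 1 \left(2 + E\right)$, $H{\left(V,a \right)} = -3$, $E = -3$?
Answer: $5635$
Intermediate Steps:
$k{\left(t,x \right)} = -1$ ($k{\left(t,x \right)} = 1 \left(2 - 3\right) = 1 \left(-1\right) = -1$)
$- 115 \left(k{\left(H{\left(2,6 \right)},Z{\left(2 \right)} \right)} - 48\right) = - 115 \left(-1 - 48\right) = \left(-115\right) \left(-49\right) = 5635$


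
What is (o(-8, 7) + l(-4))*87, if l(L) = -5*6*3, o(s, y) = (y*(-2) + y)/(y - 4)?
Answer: -8033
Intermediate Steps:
o(s, y) = -y/(-4 + y) (o(s, y) = (-2*y + y)/(-4 + y) = (-y)/(-4 + y) = -y/(-4 + y))
l(L) = -90 (l(L) = -30*3 = -90)
(o(-8, 7) + l(-4))*87 = (-1*7/(-4 + 7) - 90)*87 = (-1*7/3 - 90)*87 = (-1*7*⅓ - 90)*87 = (-7/3 - 90)*87 = -277/3*87 = -8033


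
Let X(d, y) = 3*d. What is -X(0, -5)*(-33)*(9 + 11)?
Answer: 0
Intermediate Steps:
-X(0, -5)*(-33)*(9 + 11) = -(3*0)*(-33)*(9 + 11) = -0*(-33)*20 = -0*20 = -1*0 = 0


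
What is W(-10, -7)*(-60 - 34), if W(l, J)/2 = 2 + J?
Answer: 940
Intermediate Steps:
W(l, J) = 4 + 2*J (W(l, J) = 2*(2 + J) = 4 + 2*J)
W(-10, -7)*(-60 - 34) = (4 + 2*(-7))*(-60 - 34) = (4 - 14)*(-94) = -10*(-94) = 940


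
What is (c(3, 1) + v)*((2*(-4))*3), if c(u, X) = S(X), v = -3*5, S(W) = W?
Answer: 336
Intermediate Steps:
v = -15
c(u, X) = X
(c(3, 1) + v)*((2*(-4))*3) = (1 - 15)*((2*(-4))*3) = -(-112)*3 = -14*(-24) = 336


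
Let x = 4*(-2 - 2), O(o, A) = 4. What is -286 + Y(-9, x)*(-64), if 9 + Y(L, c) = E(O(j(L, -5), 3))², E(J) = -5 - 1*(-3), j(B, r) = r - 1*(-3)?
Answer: 34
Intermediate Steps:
j(B, r) = 3 + r (j(B, r) = r + 3 = 3 + r)
E(J) = -2 (E(J) = -5 + 3 = -2)
x = -16 (x = 4*(-4) = -16)
Y(L, c) = -5 (Y(L, c) = -9 + (-2)² = -9 + 4 = -5)
-286 + Y(-9, x)*(-64) = -286 - 5*(-64) = -286 + 320 = 34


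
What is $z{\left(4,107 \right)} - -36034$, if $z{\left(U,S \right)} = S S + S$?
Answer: $47590$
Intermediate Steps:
$z{\left(U,S \right)} = S + S^{2}$ ($z{\left(U,S \right)} = S^{2} + S = S + S^{2}$)
$z{\left(4,107 \right)} - -36034 = 107 \left(1 + 107\right) - -36034 = 107 \cdot 108 + 36034 = 11556 + 36034 = 47590$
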